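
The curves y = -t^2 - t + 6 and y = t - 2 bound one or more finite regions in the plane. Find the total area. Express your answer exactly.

36

Set the curves equal: -t^2 - t + 6 = t - 2, so -t^2 - 2*t + 8 = 0, which factors as -(t - 2)*(t + 4) = 0. The curves meet at t = -4, 2.
On [-4, 2], y = -t^2 - t + 6 is on top; that piece has area ∫[-4,2] (-t^2 - 2*t + 8) dt = 36.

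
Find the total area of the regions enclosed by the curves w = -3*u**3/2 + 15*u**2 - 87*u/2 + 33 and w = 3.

Set the curves equal: -3*u**3/2 + 15*u**2 - 87*u/2 + 33 = 3, so -3*u**3/2 + 15*u**2 - 87*u/2 + 30 = 0, which factors as -3*(u - 5)*(u - 4)*(u - 1)/2 = 0. The curves meet at u = 1, 4, 5.
On [1, 4], w = 3 is on top; that piece has area ∫[1,4] (-(-3*u**3/2 + 15*u**2 - 87*u/2 + 30)) du = 135/8.
On [4, 5], w = -3*u**3/2 + 15*u**2 - 87*u/2 + 33 is on top; that piece has area ∫[4,5] (-3*u**3/2 + 15*u**2 - 87*u/2 + 30) du = 7/8.
Total enclosed area = 135/8 + 7/8 = 71/4.

71/4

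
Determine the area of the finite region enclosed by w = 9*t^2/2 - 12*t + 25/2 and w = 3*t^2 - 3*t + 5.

Set the curves equal: 9*t^2/2 - 12*t + 25/2 = 3*t^2 - 3*t + 5, so 3*t^2/2 - 9*t + 15/2 = 0, which factors as 3*(t - 5)*(t - 1)/2 = 0. The curves meet at t = 1, 5.
On [1, 5], w = 3*t^2 - 3*t + 5 is on top; that piece has area ∫[1,5] (-(3*t^2/2 - 9*t + 15/2)) dt = 16.

16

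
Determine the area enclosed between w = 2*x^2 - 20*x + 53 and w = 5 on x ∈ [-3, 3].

324

On [-3, 3], (2*x^2 - 20*x + 53) - (5) = 2*x^2 - 20*x + 48 is ≥ 0 throughout, so the area is a single integral of |2*x^2 - 20*x + 48|.
∫[-3,3] (2*x^2 - 20*x + 48) dx = 324.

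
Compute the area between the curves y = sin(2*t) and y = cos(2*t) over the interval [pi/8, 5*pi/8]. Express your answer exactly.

On [pi/8, 5*pi/8], (sin(2*t)) - (cos(2*t)) = sin(2*t) - cos(2*t) is ≥ 0 throughout, so the area is a single integral of |sin(2*t) - cos(2*t)|.
∫[pi/8,5*pi/8] (sin(2*t) - cos(2*t)) dt = sqrt(2).

sqrt(2)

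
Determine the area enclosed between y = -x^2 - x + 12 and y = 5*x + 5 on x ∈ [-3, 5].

The difference (-x^2 - x + 12) - (5*x + 5) = -x^2 - 6*x + 7 changes sign at x = 1 inside [-3, 5], so split the integral there.
∫[-3,1] (-x^2 - 6*x + 7) dx = 128/3.
∫[1,5] (-x^2 - 6*x + 7) dx = -256/3; the area of that piece is 256/3.
Total area = 128/3 + 256/3 = 128.

128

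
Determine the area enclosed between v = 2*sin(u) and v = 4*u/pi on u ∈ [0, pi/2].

On [0, pi/2], (2*sin(u)) - (4*u/pi) = -4*u/pi + 2*sin(u) is ≥ 0 throughout, so the area is a single integral of |-4*u/pi + 2*sin(u)|.
∫[0,pi/2] (-4*u/pi + 2*sin(u)) du = 2 - pi/2.

2 - pi/2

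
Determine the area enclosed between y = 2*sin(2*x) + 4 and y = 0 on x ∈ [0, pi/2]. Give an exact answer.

On [0, pi/2], (2*sin(2*x) + 4) - (0) = 2*sin(2*x) + 4 is ≥ 0 throughout, so the area is a single integral of |2*sin(2*x) + 4|.
∫[0,pi/2] (2*sin(2*x) + 4) dx = 2 + 2*pi.

2 + 2*pi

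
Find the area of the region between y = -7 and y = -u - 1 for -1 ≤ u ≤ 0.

On [-1, 0], (-7) - (-u - 1) = u - 6 is ≤ 0 throughout, so the area is a single integral of |u - 6|.
∫[-1,0] (u - 6) du = -13/2; the area of that piece is 13/2.

13/2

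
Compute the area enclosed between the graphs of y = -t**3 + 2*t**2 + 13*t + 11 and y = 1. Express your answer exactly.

1741/12

Set the curves equal: -t**3 + 2*t**2 + 13*t + 11 = 1, so -t**3 + 2*t**2 + 13*t + 10 = 0, which factors as -(t - 5)*(t + 1)*(t + 2) = 0. The curves meet at t = -2, -1, 5.
On [-2, -1], y = 1 is on top; that piece has area ∫[-2,-1] (-(-t**3 + 2*t**2 + 13*t + 10)) dt = 13/12.
On [-1, 5], y = -t**3 + 2*t**2 + 13*t + 11 is on top; that piece has area ∫[-1,5] (-t**3 + 2*t**2 + 13*t + 10) dt = 144.
Total enclosed area = 13/12 + 144 = 1741/12.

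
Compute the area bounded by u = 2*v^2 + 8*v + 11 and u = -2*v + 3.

9

Both boundary curves give u as a function of v, so integrate with respect to v. Setting them equal: 2*v^2 + 10*v + 8 = 0, i.e. 2*(v + 1)*(v + 4) = 0, so they meet at v = -4, -1.
For v in [-4, -1], u = 2*v^2 + 8*v + 11 is on the left; area = ∫[-4,-1] (-(2*v^2 + 10*v + 8)) dv = 9.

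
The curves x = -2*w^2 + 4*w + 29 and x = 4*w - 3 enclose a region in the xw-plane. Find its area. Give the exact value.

512/3

Both boundary curves give x as a function of w, so integrate with respect to w. Setting them equal: -2*w^2 + 32 = 0, i.e. -2*(w - 4)*(w + 4) = 0, so they meet at w = -4, 4.
For w in [-4, 4], x = -2*w^2 + 4*w + 29 is on the right; area = ∫[-4,4] (-2*w^2 + 32) dw = 512/3.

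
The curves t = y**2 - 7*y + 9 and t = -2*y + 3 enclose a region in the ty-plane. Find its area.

Both boundary curves give t as a function of y, so integrate with respect to y. Setting them equal: y**2 - 5*y + 6 = 0, i.e. (y - 3)*(y - 2) = 0, so they meet at y = 2, 3.
For y in [2, 3], t = y**2 - 7*y + 9 is on the left; area = ∫[2,3] (-(y**2 - 5*y + 6)) dy = 1/6.

1/6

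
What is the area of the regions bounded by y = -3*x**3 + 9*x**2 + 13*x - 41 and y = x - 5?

Set the curves equal: -3*x**3 + 9*x**2 + 13*x - 41 = x - 5, so -3*x**3 + 9*x**2 + 12*x - 36 = 0, which factors as -3*(x - 3)*(x - 2)*(x + 2) = 0. The curves meet at x = -2, 2, 3.
On [-2, 2], y = x - 5 is on top; that piece has area ∫[-2,2] (-(-3*x**3 + 9*x**2 + 12*x - 36)) dx = 96.
On [2, 3], y = -3*x**3 + 9*x**2 + 13*x - 41 is on top; that piece has area ∫[2,3] (-3*x**3 + 9*x**2 + 12*x - 36) dx = 9/4.
Total enclosed area = 96 + 9/4 = 393/4.

393/4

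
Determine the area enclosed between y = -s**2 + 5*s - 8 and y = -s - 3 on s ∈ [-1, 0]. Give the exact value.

25/3

On [-1, 0], (-s**2 + 5*s - 8) - (-s - 3) = -s**2 + 6*s - 5 is ≤ 0 throughout, so the area is a single integral of |-s**2 + 6*s - 5|.
∫[-1,0] (-s**2 + 6*s - 5) ds = -25/3; the area of that piece is 25/3.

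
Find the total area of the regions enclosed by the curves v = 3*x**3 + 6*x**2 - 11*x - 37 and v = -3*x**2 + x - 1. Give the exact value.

393/4

Set the curves equal: 3*x**3 + 6*x**2 - 11*x - 37 = -3*x**2 + x - 1, so 3*x**3 + 9*x**2 - 12*x - 36 = 0, which factors as 3*(x - 2)*(x + 2)*(x + 3) = 0. The curves meet at x = -3, -2, 2.
On [-3, -2], v = 3*x**3 + 6*x**2 - 11*x - 37 is on top; that piece has area ∫[-3,-2] (3*x**3 + 9*x**2 - 12*x - 36) dx = 9/4.
On [-2, 2], v = -3*x**2 + x - 1 is on top; that piece has area ∫[-2,2] (-(3*x**3 + 9*x**2 - 12*x - 36)) dx = 96.
Total enclosed area = 9/4 + 96 = 393/4.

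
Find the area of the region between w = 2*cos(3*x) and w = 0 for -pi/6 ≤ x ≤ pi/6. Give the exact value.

On [-pi/6, pi/6], (2*cos(3*x)) - (0) = 2*cos(3*x) is ≥ 0 throughout, so the area is a single integral of |2*cos(3*x)|.
∫[-pi/6,pi/6] (2*cos(3*x)) dx = 4/3.

4/3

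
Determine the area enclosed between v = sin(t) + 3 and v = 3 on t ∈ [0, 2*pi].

4

The difference (sin(t) + 3) - (3) = sin(t) changes sign at t = pi inside [0, 2*pi], so split the integral there.
∫[0,pi] (sin(t)) dt = 2.
∫[pi,2*pi] (sin(t)) dt = -2; the area of that piece is 2.
Total area = 2 + 2 = 4.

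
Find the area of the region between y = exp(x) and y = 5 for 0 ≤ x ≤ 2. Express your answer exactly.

-19 + exp(2) + 10*log(5)

The difference (exp(x)) - (5) = exp(x) - 5 changes sign at x = log(5) inside [0, 2], so split the integral there.
∫[0,log(5)] (exp(x) - 5) dx = 4 - log(3125); the area of that piece is -4 + log(3125).
∫[log(5),2] (exp(x) - 5) dx = -15 + exp(2) + 5*log(5).
Total area = (-4 + log(3125)) + (-15 + exp(2) + 5*log(5)) = -19 + exp(2) + 10*log(5).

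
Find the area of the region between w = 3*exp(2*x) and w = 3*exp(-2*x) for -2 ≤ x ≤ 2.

The difference (3*exp(2*x)) - (3*exp(-2*x)) = 3*exp(2*x) - 3*exp(-2*x) changes sign at x = 0 inside [-2, 2], so split the integral there.
∫[-2,0] (3*exp(2*x) - 3*exp(-2*x)) dx = -3*exp(4)/2 - 3*exp(-4)/2 + 3; the area of that piece is -3 + 3*exp(-4)/2 + 3*exp(4)/2.
∫[0,2] (3*exp(2*x) - 3*exp(-2*x)) dx = -3 + 3*exp(-4)/2 + 3*exp(4)/2.
Total area = (-3 + 3*exp(-4)/2 + 3*exp(4)/2) + (-3 + 3*exp(-4)/2 + 3*exp(4)/2) = -6 + 3*exp(-4) + 3*exp(4).

-6 + 3*exp(-4) + 3*exp(4)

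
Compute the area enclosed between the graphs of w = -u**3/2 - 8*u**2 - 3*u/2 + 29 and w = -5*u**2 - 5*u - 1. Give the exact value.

Set the curves equal: -u**3/2 - 8*u**2 - 3*u/2 + 29 = -5*u**2 - 5*u - 1, so -u**3/2 - 3*u**2 + 7*u/2 + 30 = 0, which factors as -(u - 3)*(u + 4)*(u + 5)/2 = 0. The curves meet at u = -5, -4, 3.
On [-5, -4], w = -5*u**2 - 5*u - 1 is on top; that piece has area ∫[-5,-4] (-(-u**3/2 - 3*u**2 + 7*u/2 + 30)) du = 5/8.
On [-4, 3], w = -u**3/2 - 8*u**2 - 3*u/2 + 29 is on top; that piece has area ∫[-4,3] (-u**3/2 - 3*u**2 + 7*u/2 + 30) du = 1029/8.
Total enclosed area = 5/8 + 1029/8 = 517/4.

517/4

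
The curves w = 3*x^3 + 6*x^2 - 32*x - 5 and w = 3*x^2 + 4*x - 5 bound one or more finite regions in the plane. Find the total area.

Set the curves equal: 3*x^3 + 6*x^2 - 32*x - 5 = 3*x^2 + 4*x - 5, so 3*x^3 + 3*x^2 - 36*x = 0, which factors as 3*x*(x - 3)*(x + 4) = 0. The curves meet at x = -4, 0, 3.
On [-4, 0], w = 3*x^3 + 6*x^2 - 32*x - 5 is on top; that piece has area ∫[-4,0] (3*x^3 + 3*x^2 - 36*x) dx = 160.
On [0, 3], w = 3*x^2 + 4*x - 5 is on top; that piece has area ∫[0,3] (-(3*x^3 + 3*x^2 - 36*x)) dx = 297/4.
Total enclosed area = 160 + 297/4 = 937/4.

937/4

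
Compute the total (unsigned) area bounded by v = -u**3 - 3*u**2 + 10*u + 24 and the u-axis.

407/4

The curve meets the u-axis where -u**3 - 3*u**2 + 10*u + 24 = 0, i.e. -(u - 3)*(u + 2)*(u + 4) = 0, at u = -4, -2, 3.
On [-4, -2] the curve lies below the axis; ∫[-4,-2] (-u**3 - 3*u**2 + 10*u + 24) du = -8, giving area 8.
On [-2, 3] the curve lies above the axis; ∫[-2,3] (-u**3 - 3*u**2 + 10*u + 24) du = 375/4, giving area 375/4.
Total area = 8 + 375/4 = 407/4.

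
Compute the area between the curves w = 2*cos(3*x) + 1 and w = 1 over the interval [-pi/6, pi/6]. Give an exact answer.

4/3

On [-pi/6, pi/6], (2*cos(3*x) + 1) - (1) = 2*cos(3*x) is ≥ 0 throughout, so the area is a single integral of |2*cos(3*x)|.
∫[-pi/6,pi/6] (2*cos(3*x)) dx = 4/3.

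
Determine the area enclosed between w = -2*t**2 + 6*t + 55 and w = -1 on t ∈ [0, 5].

815/3

On [0, 5], (-2*t**2 + 6*t + 55) - (-1) = -2*t**2 + 6*t + 56 is ≥ 0 throughout, so the area is a single integral of |-2*t**2 + 6*t + 56|.
∫[0,5] (-2*t**2 + 6*t + 56) dt = 815/3.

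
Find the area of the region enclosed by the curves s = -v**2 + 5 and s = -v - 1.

125/6

Both boundary curves give s as a function of v, so integrate with respect to v. Setting them equal: -v**2 + v + 6 = 0, i.e. -(v - 3)*(v + 2) = 0, so they meet at v = -2, 3.
For v in [-2, 3], s = -v**2 + 5 is on the right; area = ∫[-2,3] (-v**2 + v + 6) dv = 125/6.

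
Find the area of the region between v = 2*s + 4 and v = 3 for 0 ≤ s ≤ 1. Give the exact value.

On [0, 1], (2*s + 4) - (3) = 2*s + 1 is ≥ 0 throughout, so the area is a single integral of |2*s + 1|.
∫[0,1] (2*s + 1) ds = 2.

2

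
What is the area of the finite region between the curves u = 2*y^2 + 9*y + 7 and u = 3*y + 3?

Both boundary curves give u as a function of y, so integrate with respect to y. Setting them equal: 2*y^2 + 6*y + 4 = 0, i.e. 2*(y + 1)*(y + 2) = 0, so they meet at y = -2, -1.
For y in [-2, -1], u = 2*y^2 + 9*y + 7 is on the left; area = ∫[-2,-1] (-(2*y^2 + 6*y + 4)) dy = 1/3.

1/3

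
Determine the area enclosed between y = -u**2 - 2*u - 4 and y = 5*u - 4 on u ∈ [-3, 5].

The difference (-u**2 - 2*u - 4) - (5*u - 4) = -u**2 - 7*u changes sign at u = 0 inside [-3, 5], so split the integral there.
∫[-3,0] (-u**2 - 7*u) du = 45/2.
∫[0,5] (-u**2 - 7*u) du = -775/6; the area of that piece is 775/6.
Total area = 45/2 + 775/6 = 455/3.

455/3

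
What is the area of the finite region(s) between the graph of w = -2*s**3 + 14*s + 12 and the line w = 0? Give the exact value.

The curve meets the s-axis where -2*s**3 + 14*s + 12 = 0, i.e. -2*(s - 3)*(s + 1)*(s + 2) = 0, at s = -2, -1, 3.
On [-2, -1] the curve lies below the axis; ∫[-2,-1] (-2*s**3 + 14*s + 12) ds = -3/2, giving area 3/2.
On [-1, 3] the curve lies above the axis; ∫[-1,3] (-2*s**3 + 14*s + 12) ds = 64, giving area 64.
Total area = 3/2 + 64 = 131/2.

131/2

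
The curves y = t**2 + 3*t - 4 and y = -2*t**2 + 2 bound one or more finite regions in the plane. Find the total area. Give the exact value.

Set the curves equal: t**2 + 3*t - 4 = -2*t**2 + 2, so 3*t**2 + 3*t - 6 = 0, which factors as 3*(t - 1)*(t + 2) = 0. The curves meet at t = -2, 1.
On [-2, 1], y = -2*t**2 + 2 is on top; that piece has area ∫[-2,1] (-(3*t**2 + 3*t - 6)) dt = 27/2.

27/2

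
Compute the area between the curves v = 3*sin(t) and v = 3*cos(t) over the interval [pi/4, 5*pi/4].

On [pi/4, 5*pi/4], (3*sin(t)) - (3*cos(t)) = 3*sin(t) - 3*cos(t) is ≥ 0 throughout, so the area is a single integral of |3*sin(t) - 3*cos(t)|.
∫[pi/4,5*pi/4] (3*sin(t) - 3*cos(t)) dt = 6*sqrt(2).

6*sqrt(2)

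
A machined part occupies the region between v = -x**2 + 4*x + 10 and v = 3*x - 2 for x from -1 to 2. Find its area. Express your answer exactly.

On [-1, 2], (-x**2 + 4*x + 10) - (3*x - 2) = -x**2 + x + 12 is ≥ 0 throughout, so the area is a single integral of |-x**2 + x + 12|.
∫[-1,2] (-x**2 + x + 12) dx = 69/2.

69/2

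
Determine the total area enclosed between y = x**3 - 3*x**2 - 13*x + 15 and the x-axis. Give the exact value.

128

The curve meets the x-axis where x**3 - 3*x**2 - 13*x + 15 = 0, i.e. (x - 5)*(x - 1)*(x + 3) = 0, at x = -3, 1, 5.
On [-3, 1] the curve lies above the axis; ∫[-3,1] (x**3 - 3*x**2 - 13*x + 15) dx = 64, giving area 64.
On [1, 5] the curve lies below the axis; ∫[1,5] (x**3 - 3*x**2 - 13*x + 15) dx = -64, giving area 64.
Total area = 64 + 64 = 128.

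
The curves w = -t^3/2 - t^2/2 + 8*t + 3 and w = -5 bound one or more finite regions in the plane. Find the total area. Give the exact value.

863/12

Set the curves equal: -t^3/2 - t^2/2 + 8*t + 3 = -5, so -t^3/2 - t^2/2 + 8*t + 8 = 0, which factors as -(t - 4)*(t + 1)*(t + 4)/2 = 0. The curves meet at t = -4, -1, 4.
On [-4, -1], w = -5 is on top; that piece has area ∫[-4,-1] (-(-t^3/2 - t^2/2 + 8*t + 8)) dt = 117/8.
On [-1, 4], w = -t^3/2 - t^2/2 + 8*t + 3 is on top; that piece has area ∫[-1,4] (-t^3/2 - t^2/2 + 8*t + 8) dt = 1375/24.
Total enclosed area = 117/8 + 1375/24 = 863/12.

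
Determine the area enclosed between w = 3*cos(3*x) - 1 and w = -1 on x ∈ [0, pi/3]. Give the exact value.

The difference (3*cos(3*x) - 1) - (-1) = 3*cos(3*x) changes sign at x = pi/6 inside [0, pi/3], so split the integral there.
∫[0,pi/6] (3*cos(3*x)) dx = 1.
∫[pi/6,pi/3] (3*cos(3*x)) dx = -1; the area of that piece is 1.
Total area = 1 + 1 = 2.

2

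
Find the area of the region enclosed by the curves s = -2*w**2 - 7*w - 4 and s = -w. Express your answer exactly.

Both boundary curves give s as a function of w, so integrate with respect to w. Setting them equal: -2*w**2 - 6*w - 4 = 0, i.e. -2*(w + 1)*(w + 2) = 0, so they meet at w = -2, -1.
For w in [-2, -1], s = -2*w**2 - 7*w - 4 is on the right; area = ∫[-2,-1] (-2*w**2 - 6*w - 4) dw = 1/3.

1/3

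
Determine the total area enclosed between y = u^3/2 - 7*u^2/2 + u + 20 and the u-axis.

1741/24

The curve meets the u-axis where u^3/2 - 7*u^2/2 + u + 20 = 0, i.e. (u - 5)*(u - 4)*(u + 2)/2 = 0, at u = -2, 4, 5.
On [-2, 4] the curve lies above the axis; ∫[-2,4] (u^3/2 - 7*u^2/2 + u + 20) du = 72, giving area 72.
On [4, 5] the curve lies below the axis; ∫[4,5] (u^3/2 - 7*u^2/2 + u + 20) du = -13/24, giving area 13/24.
Total area = 72 + 13/24 = 1741/24.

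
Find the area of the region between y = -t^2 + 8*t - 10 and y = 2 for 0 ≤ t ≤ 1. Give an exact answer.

On [0, 1], (-t^2 + 8*t - 10) - (2) = -t^2 + 8*t - 12 is ≤ 0 throughout, so the area is a single integral of |-t^2 + 8*t - 12|.
∫[0,1] (-t^2 + 8*t - 12) dt = -25/3; the area of that piece is 25/3.

25/3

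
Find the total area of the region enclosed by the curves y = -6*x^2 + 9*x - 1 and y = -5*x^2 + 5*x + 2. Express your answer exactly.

4/3

Set the curves equal: -6*x^2 + 9*x - 1 = -5*x^2 + 5*x + 2, so -x^2 + 4*x - 3 = 0, which factors as -(x - 3)*(x - 1) = 0. The curves meet at x = 1, 3.
On [1, 3], y = -6*x^2 + 9*x - 1 is on top; that piece has area ∫[1,3] (-x^2 + 4*x - 3) dx = 4/3.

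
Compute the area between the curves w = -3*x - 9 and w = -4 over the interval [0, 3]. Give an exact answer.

57/2

On [0, 3], (-3*x - 9) - (-4) = -3*x - 5 is ≤ 0 throughout, so the area is a single integral of |-3*x - 5|.
∫[0,3] (-3*x - 5) dx = -57/2; the area of that piece is 57/2.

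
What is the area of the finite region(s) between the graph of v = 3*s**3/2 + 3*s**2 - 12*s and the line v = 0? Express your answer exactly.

The curve meets the s-axis where 3*s**3/2 + 3*s**2 - 12*s = 0, i.e. 3*s*(s - 2)*(s + 4)/2 = 0, at s = -4, 0, 2.
On [-4, 0] the curve lies above the axis; ∫[-4,0] (3*s**3/2 + 3*s**2 - 12*s) ds = 64, giving area 64.
On [0, 2] the curve lies below the axis; ∫[0,2] (3*s**3/2 + 3*s**2 - 12*s) ds = -10, giving area 10.
Total area = 64 + 10 = 74.

74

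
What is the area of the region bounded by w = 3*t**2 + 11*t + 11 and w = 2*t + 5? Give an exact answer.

Set the curves equal: 3*t**2 + 11*t + 11 = 2*t + 5, so 3*t**2 + 9*t + 6 = 0, which factors as 3*(t + 1)*(t + 2) = 0. The curves meet at t = -2, -1.
On [-2, -1], w = 2*t + 5 is on top; that piece has area ∫[-2,-1] (-(3*t**2 + 9*t + 6)) dt = 1/2.

1/2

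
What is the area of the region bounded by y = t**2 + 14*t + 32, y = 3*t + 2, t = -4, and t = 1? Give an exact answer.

535/6

On [-4, 1], (t**2 + 14*t + 32) - (3*t + 2) = t**2 + 11*t + 30 is ≥ 0 throughout, so the area is a single integral of |t**2 + 11*t + 30|.
∫[-4,1] (t**2 + 11*t + 30) dt = 535/6.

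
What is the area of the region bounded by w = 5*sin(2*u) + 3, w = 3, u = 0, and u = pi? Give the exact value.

10

The difference (5*sin(2*u) + 3) - (3) = 5*sin(2*u) changes sign at u = pi/2 inside [0, pi], so split the integral there.
∫[0,pi/2] (5*sin(2*u)) du = 5.
∫[pi/2,pi] (5*sin(2*u)) du = -5; the area of that piece is 5.
Total area = 5 + 5 = 10.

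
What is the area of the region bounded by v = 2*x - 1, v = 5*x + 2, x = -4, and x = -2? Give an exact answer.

12

On [-4, -2], (2*x - 1) - (5*x + 2) = -3*x - 3 is ≥ 0 throughout, so the area is a single integral of |-3*x - 3|.
∫[-4,-2] (-3*x - 3) dx = 12.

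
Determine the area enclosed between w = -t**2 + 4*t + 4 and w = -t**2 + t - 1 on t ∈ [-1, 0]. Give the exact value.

7/2

On [-1, 0], (-t**2 + 4*t + 4) - (-t**2 + t - 1) = 3*t + 5 is ≥ 0 throughout, so the area is a single integral of |3*t + 5|.
∫[-1,0] (3*t + 5) dt = 7/2.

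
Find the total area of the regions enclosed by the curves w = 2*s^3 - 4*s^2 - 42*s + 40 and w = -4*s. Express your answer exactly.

Set the curves equal: 2*s^3 - 4*s^2 - 42*s + 40 = -4*s, so 2*s^3 - 4*s^2 - 38*s + 40 = 0, which factors as 2*(s - 5)*(s - 1)*(s + 4) = 0. The curves meet at s = -4, 1, 5.
On [-4, 1], w = 2*s^3 - 4*s^2 - 42*s + 40 is on top; that piece has area ∫[-4,1] (2*s^3 - 4*s^2 - 38*s + 40) ds = 1625/6.
On [1, 5], w = -4*s is on top; that piece has area ∫[1,5] (-(2*s^3 - 4*s^2 - 38*s + 40)) ds = 448/3.
Total enclosed area = 1625/6 + 448/3 = 2521/6.

2521/6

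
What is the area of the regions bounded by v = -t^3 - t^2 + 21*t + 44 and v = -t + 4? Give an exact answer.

3901/12

Set the curves equal: -t^3 - t^2 + 21*t + 44 = -t + 4, so -t^3 - t^2 + 22*t + 40 = 0, which factors as -(t - 5)*(t + 2)*(t + 4) = 0. The curves meet at t = -4, -2, 5.
On [-4, -2], v = -t + 4 is on top; that piece has area ∫[-4,-2] (-(-t^3 - t^2 + 22*t + 40)) dt = 32/3.
On [-2, 5], v = -t^3 - t^2 + 21*t + 44 is on top; that piece has area ∫[-2,5] (-t^3 - t^2 + 22*t + 40) dt = 3773/12.
Total enclosed area = 32/3 + 3773/12 = 3901/12.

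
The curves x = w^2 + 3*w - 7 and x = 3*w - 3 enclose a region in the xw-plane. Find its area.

32/3

Both boundary curves give x as a function of w, so integrate with respect to w. Setting them equal: w^2 - 4 = 0, i.e. (w - 2)*(w + 2) = 0, so they meet at w = -2, 2.
For w in [-2, 2], x = w^2 + 3*w - 7 is on the left; area = ∫[-2,2] (-(w^2 - 4)) dw = 32/3.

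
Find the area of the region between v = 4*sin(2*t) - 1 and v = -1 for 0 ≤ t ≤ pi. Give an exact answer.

8

The difference (4*sin(2*t) - 1) - (-1) = 4*sin(2*t) changes sign at t = pi/2 inside [0, pi], so split the integral there.
∫[0,pi/2] (4*sin(2*t)) dt = 4.
∫[pi/2,pi] (4*sin(2*t)) dt = -4; the area of that piece is 4.
Total area = 4 + 4 = 8.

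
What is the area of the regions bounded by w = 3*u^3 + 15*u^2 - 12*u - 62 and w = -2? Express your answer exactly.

Set the curves equal: 3*u^3 + 15*u^2 - 12*u - 62 = -2, so 3*u^3 + 15*u^2 - 12*u - 60 = 0, which factors as 3*(u - 2)*(u + 2)*(u + 5) = 0. The curves meet at u = -5, -2, 2.
On [-5, -2], w = 3*u^3 + 15*u^2 - 12*u - 62 is on top; that piece has area ∫[-5,-2] (3*u^3 + 15*u^2 - 12*u - 60) du = 297/4.
On [-2, 2], w = -2 is on top; that piece has area ∫[-2,2] (-(3*u^3 + 15*u^2 - 12*u - 60)) du = 160.
Total enclosed area = 297/4 + 160 = 937/4.

937/4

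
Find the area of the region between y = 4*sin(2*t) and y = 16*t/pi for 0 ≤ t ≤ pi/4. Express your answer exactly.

On [0, pi/4], (4*sin(2*t)) - (16*t/pi) = -16*t/pi + 4*sin(2*t) is ≥ 0 throughout, so the area is a single integral of |-16*t/pi + 4*sin(2*t)|.
∫[0,pi/4] (-16*t/pi + 4*sin(2*t)) dt = 2 - pi/2.

2 - pi/2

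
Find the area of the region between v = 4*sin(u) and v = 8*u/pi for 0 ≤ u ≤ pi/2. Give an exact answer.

On [0, pi/2], (4*sin(u)) - (8*u/pi) = -8*u/pi + 4*sin(u) is ≥ 0 throughout, so the area is a single integral of |-8*u/pi + 4*sin(u)|.
∫[0,pi/2] (-8*u/pi + 4*sin(u)) du = 4 - pi.

4 - pi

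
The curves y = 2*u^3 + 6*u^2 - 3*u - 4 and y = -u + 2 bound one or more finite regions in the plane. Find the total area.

Set the curves equal: 2*u^3 + 6*u^2 - 3*u - 4 = -u + 2, so 2*u^3 + 6*u^2 - 2*u - 6 = 0, which factors as 2*(u - 1)*(u + 1)*(u + 3) = 0. The curves meet at u = -3, -1, 1.
On [-3, -1], y = 2*u^3 + 6*u^2 - 3*u - 4 is on top; that piece has area ∫[-3,-1] (2*u^3 + 6*u^2 - 2*u - 6) du = 8.
On [-1, 1], y = -u + 2 is on top; that piece has area ∫[-1,1] (-(2*u^3 + 6*u^2 - 2*u - 6)) du = 8.
Total enclosed area = 8 + 8 = 16.

16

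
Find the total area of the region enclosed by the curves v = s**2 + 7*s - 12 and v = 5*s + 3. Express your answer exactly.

Set the curves equal: s**2 + 7*s - 12 = 5*s + 3, so s**2 + 2*s - 15 = 0, which factors as (s - 3)*(s + 5) = 0. The curves meet at s = -5, 3.
On [-5, 3], v = 5*s + 3 is on top; that piece has area ∫[-5,3] (-(s**2 + 2*s - 15)) ds = 256/3.

256/3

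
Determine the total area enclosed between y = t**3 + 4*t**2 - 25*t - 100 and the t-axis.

4019/6

The curve meets the t-axis where t**3 + 4*t**2 - 25*t - 100 = 0, i.e. (t - 5)*(t + 4)*(t + 5) = 0, at t = -5, -4, 5.
On [-5, -4] the curve lies above the axis; ∫[-5,-4] (t**3 + 4*t**2 - 25*t - 100) dt = 19/12, giving area 19/12.
On [-4, 5] the curve lies below the axis; ∫[-4,5] (t**3 + 4*t**2 - 25*t - 100) dt = -2673/4, giving area 2673/4.
Total area = 19/12 + 2673/4 = 4019/6.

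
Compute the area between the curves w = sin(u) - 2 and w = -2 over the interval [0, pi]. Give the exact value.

2

On [0, pi], (sin(u) - 2) - (-2) = sin(u) is ≥ 0 throughout, so the area is a single integral of |sin(u)|.
∫[0,pi] (sin(u)) du = 2.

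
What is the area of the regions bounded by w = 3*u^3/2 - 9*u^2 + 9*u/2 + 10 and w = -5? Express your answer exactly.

243/4

Set the curves equal: 3*u^3/2 - 9*u^2 + 9*u/2 + 10 = -5, so 3*u^3/2 - 9*u^2 + 9*u/2 + 15 = 0, which factors as 3*(u - 5)*(u - 2)*(u + 1)/2 = 0. The curves meet at u = -1, 2, 5.
On [-1, 2], w = 3*u^3/2 - 9*u^2 + 9*u/2 + 10 is on top; that piece has area ∫[-1,2] (3*u^3/2 - 9*u^2 + 9*u/2 + 15) du = 243/8.
On [2, 5], w = -5 is on top; that piece has area ∫[2,5] (-(3*u^3/2 - 9*u^2 + 9*u/2 + 15)) du = 243/8.
Total enclosed area = 243/8 + 243/8 = 243/4.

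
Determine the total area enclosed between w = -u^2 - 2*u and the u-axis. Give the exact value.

The curve meets the u-axis where -u^2 - 2*u = 0, i.e. -u*(u + 2) = 0, at u = -2, 0.
On [-2, 0] the curve lies above the axis; ∫[-2,0] (-u^2 - 2*u) du = 4/3, giving area 4/3.

4/3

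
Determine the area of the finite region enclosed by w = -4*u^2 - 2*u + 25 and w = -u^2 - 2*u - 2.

108

Set the curves equal: -4*u^2 - 2*u + 25 = -u^2 - 2*u - 2, so -3*u^2 + 27 = 0, which factors as -3*(u - 3)*(u + 3) = 0. The curves meet at u = -3, 3.
On [-3, 3], w = -4*u^2 - 2*u + 25 is on top; that piece has area ∫[-3,3] (-3*u^2 + 27) du = 108.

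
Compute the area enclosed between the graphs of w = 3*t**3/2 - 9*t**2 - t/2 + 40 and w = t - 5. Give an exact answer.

Set the curves equal: 3*t**3/2 - 9*t**2 - t/2 + 40 = t - 5, so 3*t**3/2 - 9*t**2 - 3*t/2 + 45 = 0, which factors as 3*(t - 5)*(t - 3)*(t + 2)/2 = 0. The curves meet at t = -2, 3, 5.
On [-2, 3], w = 3*t**3/2 - 9*t**2 - t/2 + 40 is on top; that piece has area ∫[-2,3] (3*t**3/2 - 9*t**2 - 3*t/2 + 45) dt = 1125/8.
On [3, 5], w = t - 5 is on top; that piece has area ∫[3,5] (-(3*t**3/2 - 9*t**2 - 3*t/2 + 45)) dt = 12.
Total enclosed area = 1125/8 + 12 = 1221/8.

1221/8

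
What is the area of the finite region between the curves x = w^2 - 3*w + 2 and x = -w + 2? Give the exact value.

4/3

Both boundary curves give x as a function of w, so integrate with respect to w. Setting them equal: w^2 - 2*w = 0, i.e. w*(w - 2) = 0, so they meet at w = 0, 2.
For w in [0, 2], x = w^2 - 3*w + 2 is on the left; area = ∫[0,2] (-(w^2 - 2*w)) dw = 4/3.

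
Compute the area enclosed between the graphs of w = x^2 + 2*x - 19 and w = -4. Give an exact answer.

256/3

Set the curves equal: x^2 + 2*x - 19 = -4, so x^2 + 2*x - 15 = 0, which factors as (x - 3)*(x + 5) = 0. The curves meet at x = -5, 3.
On [-5, 3], w = -4 is on top; that piece has area ∫[-5,3] (-(x^2 + 2*x - 15)) dx = 256/3.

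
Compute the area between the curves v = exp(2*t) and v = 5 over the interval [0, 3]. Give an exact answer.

-39/2 + 5*log(5) + exp(6)/2

The difference (exp(2*t)) - (5) = exp(2*t) - 5 changes sign at t = log(5)/2 inside [0, 3], so split the integral there.
∫[0,log(5)/2] (exp(2*t) - 5) dt = 2 - 5*log(5)/2; the area of that piece is -2 + 5*log(5)/2.
∫[log(5)/2,3] (exp(2*t) - 5) dt = -35/2 + 5*log(5)/2 + exp(6)/2.
Total area = (-2 + 5*log(5)/2) + (-35/2 + 5*log(5)/2 + exp(6)/2) = -39/2 + 5*log(5) + exp(6)/2.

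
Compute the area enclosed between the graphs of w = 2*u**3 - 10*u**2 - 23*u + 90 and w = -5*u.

1136/3

Set the curves equal: 2*u**3 - 10*u**2 - 23*u + 90 = -5*u, so 2*u**3 - 10*u**2 - 18*u + 90 = 0, which factors as 2*(u - 5)*(u - 3)*(u + 3) = 0. The curves meet at u = -3, 3, 5.
On [-3, 3], w = 2*u**3 - 10*u**2 - 23*u + 90 is on top; that piece has area ∫[-3,3] (2*u**3 - 10*u**2 - 18*u + 90) du = 360.
On [3, 5], w = -5*u is on top; that piece has area ∫[3,5] (-(2*u**3 - 10*u**2 - 18*u + 90)) du = 56/3.
Total enclosed area = 360 + 56/3 = 1136/3.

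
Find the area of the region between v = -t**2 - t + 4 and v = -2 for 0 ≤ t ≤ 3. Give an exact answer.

The difference (-t**2 - t + 4) - (-2) = -t**2 - t + 6 changes sign at t = 2 inside [0, 3], so split the integral there.
∫[0,2] (-t**2 - t + 6) dt = 22/3.
∫[2,3] (-t**2 - t + 6) dt = -17/6; the area of that piece is 17/6.
Total area = 22/3 + 17/6 = 61/6.

61/6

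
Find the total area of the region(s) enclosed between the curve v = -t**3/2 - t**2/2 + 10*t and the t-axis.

2521/24

The curve meets the t-axis where -t**3/2 - t**2/2 + 10*t = 0, i.e. -t*(t - 4)*(t + 5)/2 = 0, at t = -5, 0, 4.
On [-5, 0] the curve lies below the axis; ∫[-5,0] (-t**3/2 - t**2/2 + 10*t) dt = -1625/24, giving area 1625/24.
On [0, 4] the curve lies above the axis; ∫[0,4] (-t**3/2 - t**2/2 + 10*t) dt = 112/3, giving area 112/3.
Total area = 1625/24 + 112/3 = 2521/24.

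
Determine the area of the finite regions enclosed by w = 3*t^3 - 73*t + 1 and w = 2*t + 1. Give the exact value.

1875/2

Set the curves equal: 3*t^3 - 73*t + 1 = 2*t + 1, so 3*t^3 - 75*t = 0, which factors as 3*t*(t - 5)*(t + 5) = 0. The curves meet at t = -5, 0, 5.
On [-5, 0], w = 3*t^3 - 73*t + 1 is on top; that piece has area ∫[-5,0] (3*t^3 - 75*t) dt = 1875/4.
On [0, 5], w = 2*t + 1 is on top; that piece has area ∫[0,5] (-(3*t^3 - 75*t)) dt = 1875/4.
Total enclosed area = 1875/4 + 1875/4 = 1875/2.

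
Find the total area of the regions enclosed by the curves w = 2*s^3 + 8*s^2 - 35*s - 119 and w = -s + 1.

Set the curves equal: 2*s^3 + 8*s^2 - 35*s - 119 = -s + 1, so 2*s^3 + 8*s^2 - 34*s - 120 = 0, which factors as 2*(s - 4)*(s + 3)*(s + 5) = 0. The curves meet at s = -5, -3, 4.
On [-5, -3], w = 2*s^3 + 8*s^2 - 35*s - 119 is on top; that piece has area ∫[-5,-3] (2*s^3 + 8*s^2 - 34*s - 120) ds = 64/3.
On [-3, 4], w = -s + 1 is on top; that piece has area ∫[-3,4] (-(2*s^3 + 8*s^2 - 34*s - 120)) ds = 3773/6.
Total enclosed area = 64/3 + 3773/6 = 3901/6.

3901/6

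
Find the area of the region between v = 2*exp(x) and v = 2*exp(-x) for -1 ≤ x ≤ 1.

The difference (2*exp(x)) - (2*exp(-x)) = 2*exp(x) - 2*exp(-x) changes sign at x = 0 inside [-1, 1], so split the integral there.
∫[-1,0] (2*exp(x) - 2*exp(-x)) dx = -2*exp(1) - 2*exp(-1) + 4; the area of that piece is -4 + 2*exp(-1) + 2*exp(1).
∫[0,1] (2*exp(x) - 2*exp(-x)) dx = -4 + 2*exp(-1) + 2*exp(1).
Total area = (-4 + 2*exp(-1) + 2*exp(1)) + (-4 + 2*exp(-1) + 2*exp(1)) = -8 + 4*exp(-1) + 4*exp(1).

-8 + 4*exp(-1) + 4*exp(1)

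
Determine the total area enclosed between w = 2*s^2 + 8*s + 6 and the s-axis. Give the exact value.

8/3

The curve meets the s-axis where 2*s^2 + 8*s + 6 = 0, i.e. 2*(s + 1)*(s + 3) = 0, at s = -3, -1.
On [-3, -1] the curve lies below the axis; ∫[-3,-1] (2*s^2 + 8*s + 6) ds = -8/3, giving area 8/3.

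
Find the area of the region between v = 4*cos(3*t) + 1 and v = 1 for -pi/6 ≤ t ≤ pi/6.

On [-pi/6, pi/6], (4*cos(3*t) + 1) - (1) = 4*cos(3*t) is ≥ 0 throughout, so the area is a single integral of |4*cos(3*t)|.
∫[-pi/6,pi/6] (4*cos(3*t)) dt = 8/3.

8/3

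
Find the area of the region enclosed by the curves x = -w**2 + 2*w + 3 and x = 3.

4/3

Both boundary curves give x as a function of w, so integrate with respect to w. Setting them equal: -w**2 + 2*w = 0, i.e. -w*(w - 2) = 0, so they meet at w = 0, 2.
For w in [0, 2], x = -w**2 + 2*w + 3 is on the right; area = ∫[0,2] (-w**2 + 2*w) dw = 4/3.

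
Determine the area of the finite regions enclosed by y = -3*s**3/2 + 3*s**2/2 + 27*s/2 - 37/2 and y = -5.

Set the curves equal: -3*s**3/2 + 3*s**2/2 + 27*s/2 - 37/2 = -5, so -3*s**3/2 + 3*s**2/2 + 27*s/2 - 27/2 = 0, which factors as -3*(s - 3)*(s - 1)*(s + 3)/2 = 0. The curves meet at s = -3, 1, 3.
On [-3, 1], y = -5 is on top; that piece has area ∫[-3,1] (-(-3*s**3/2 + 3*s**2/2 + 27*s/2 - 27/2)) ds = 64.
On [1, 3], y = -3*s**3/2 + 3*s**2/2 + 27*s/2 - 37/2 is on top; that piece has area ∫[1,3] (-3*s**3/2 + 3*s**2/2 + 27*s/2 - 27/2) ds = 10.
Total enclosed area = 64 + 10 = 74.

74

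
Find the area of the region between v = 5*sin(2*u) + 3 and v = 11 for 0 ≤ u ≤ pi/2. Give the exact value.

-5 + 4*pi

On [0, pi/2], (5*sin(2*u) + 3) - (11) = 5*sin(2*u) - 8 is ≤ 0 throughout, so the area is a single integral of |5*sin(2*u) - 8|.
∫[0,pi/2] (5*sin(2*u) - 8) du = 5 - 4*pi; the area of that piece is -5 + 4*pi.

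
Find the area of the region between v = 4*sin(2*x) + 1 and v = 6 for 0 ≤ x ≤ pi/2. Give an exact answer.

On [0, pi/2], (4*sin(2*x) + 1) - (6) = 4*sin(2*x) - 5 is ≤ 0 throughout, so the area is a single integral of |4*sin(2*x) - 5|.
∫[0,pi/2] (4*sin(2*x) - 5) dx = 4 - 5*pi/2; the area of that piece is -4 + 5*pi/2.

-4 + 5*pi/2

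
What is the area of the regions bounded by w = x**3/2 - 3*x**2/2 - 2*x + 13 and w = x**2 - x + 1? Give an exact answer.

443/12

Set the curves equal: x**3/2 - 3*x**2/2 - 2*x + 13 = x**2 - x + 1, so x**3/2 - 5*x**2/2 - x + 12 = 0, which factors as (x - 4)*(x - 3)*(x + 2)/2 = 0. The curves meet at x = -2, 3, 4.
On [-2, 3], w = x**3/2 - 3*x**2/2 - 2*x + 13 is on top; that piece has area ∫[-2,3] (x**3/2 - 5*x**2/2 - x + 12) dx = 875/24.
On [3, 4], w = x**2 - x + 1 is on top; that piece has area ∫[3,4] (-(x**3/2 - 5*x**2/2 - x + 12)) dx = 11/24.
Total enclosed area = 875/24 + 11/24 = 443/12.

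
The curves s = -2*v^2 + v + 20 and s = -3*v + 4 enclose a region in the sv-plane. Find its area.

Both boundary curves give s as a function of v, so integrate with respect to v. Setting them equal: -2*v^2 + 4*v + 16 = 0, i.e. -2*(v - 4)*(v + 2) = 0, so they meet at v = -2, 4.
For v in [-2, 4], s = -2*v^2 + v + 20 is on the right; area = ∫[-2,4] (-2*v^2 + 4*v + 16) dv = 72.

72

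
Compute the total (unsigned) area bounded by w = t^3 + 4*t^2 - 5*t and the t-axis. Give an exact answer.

443/6

The curve meets the t-axis where t^3 + 4*t^2 - 5*t = 0, i.e. t*(t - 1)*(t + 5) = 0, at t = -5, 0, 1.
On [-5, 0] the curve lies above the axis; ∫[-5,0] (t^3 + 4*t^2 - 5*t) dt = 875/12, giving area 875/12.
On [0, 1] the curve lies below the axis; ∫[0,1] (t^3 + 4*t^2 - 5*t) dt = -11/12, giving area 11/12.
Total area = 875/12 + 11/12 = 443/6.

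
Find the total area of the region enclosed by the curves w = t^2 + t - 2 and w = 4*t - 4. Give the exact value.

Set the curves equal: t^2 + t - 2 = 4*t - 4, so t^2 - 3*t + 2 = 0, which factors as (t - 2)*(t - 1) = 0. The curves meet at t = 1, 2.
On [1, 2], w = 4*t - 4 is on top; that piece has area ∫[1,2] (-(t^2 - 3*t + 2)) dt = 1/6.

1/6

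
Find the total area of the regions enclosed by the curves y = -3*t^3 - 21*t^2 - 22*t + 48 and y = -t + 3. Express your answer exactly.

148

Set the curves equal: -3*t^3 - 21*t^2 - 22*t + 48 = -t + 3, so -3*t^3 - 21*t^2 - 21*t + 45 = 0, which factors as -3*(t - 1)*(t + 3)*(t + 5) = 0. The curves meet at t = -5, -3, 1.
On [-5, -3], y = -t + 3 is on top; that piece has area ∫[-5,-3] (-(-3*t^3 - 21*t^2 - 21*t + 45)) dt = 20.
On [-3, 1], y = -3*t^3 - 21*t^2 - 22*t + 48 is on top; that piece has area ∫[-3,1] (-3*t^3 - 21*t^2 - 21*t + 45) dt = 128.
Total enclosed area = 20 + 128 = 148.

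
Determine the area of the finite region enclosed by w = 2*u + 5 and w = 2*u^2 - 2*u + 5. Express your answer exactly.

8/3

Set the curves equal: 2*u + 5 = 2*u^2 - 2*u + 5, so -2*u^2 + 4*u = 0, which factors as -2*u*(u - 2) = 0. The curves meet at u = 0, 2.
On [0, 2], w = 2*u + 5 is on top; that piece has area ∫[0,2] (-2*u^2 + 4*u) du = 8/3.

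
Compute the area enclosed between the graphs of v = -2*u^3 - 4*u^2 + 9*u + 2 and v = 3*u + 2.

71/3

Set the curves equal: -2*u^3 - 4*u^2 + 9*u + 2 = 3*u + 2, so -2*u^3 - 4*u^2 + 6*u = 0, which factors as -2*u*(u - 1)*(u + 3) = 0. The curves meet at u = -3, 0, 1.
On [-3, 0], v = 3*u + 2 is on top; that piece has area ∫[-3,0] (-(-2*u^3 - 4*u^2 + 6*u)) du = 45/2.
On [0, 1], v = -2*u^3 - 4*u^2 + 9*u + 2 is on top; that piece has area ∫[0,1] (-2*u^3 - 4*u^2 + 6*u) du = 7/6.
Total enclosed area = 45/2 + 7/6 = 71/3.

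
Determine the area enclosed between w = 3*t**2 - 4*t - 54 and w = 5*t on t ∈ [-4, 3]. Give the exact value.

569/2

The difference (3*t**2 - 4*t - 54) - (5*t) = 3*t**2 - 9*t - 54 changes sign at t = -3 inside [-4, 3], so split the integral there.
∫[-4,-3] (3*t**2 - 9*t - 54) dt = 29/2.
∫[-3,3] (3*t**2 - 9*t - 54) dt = -270; the area of that piece is 270.
Total area = 29/2 + 270 = 569/2.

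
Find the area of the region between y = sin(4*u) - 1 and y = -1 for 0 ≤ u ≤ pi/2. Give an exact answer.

The difference (sin(4*u) - 1) - (-1) = sin(4*u) changes sign at u = pi/4 inside [0, pi/2], so split the integral there.
∫[0,pi/4] (sin(4*u)) du = 1/2.
∫[pi/4,pi/2] (sin(4*u)) du = -1/2; the area of that piece is 1/2.
Total area = 1/2 + 1/2 = 1.

1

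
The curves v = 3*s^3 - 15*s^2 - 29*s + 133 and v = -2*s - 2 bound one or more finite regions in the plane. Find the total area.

568

Set the curves equal: 3*s^3 - 15*s^2 - 29*s + 133 = -2*s - 2, so 3*s^3 - 15*s^2 - 27*s + 135 = 0, which factors as 3*(s - 5)*(s - 3)*(s + 3) = 0. The curves meet at s = -3, 3, 5.
On [-3, 3], v = 3*s^3 - 15*s^2 - 29*s + 133 is on top; that piece has area ∫[-3,3] (3*s^3 - 15*s^2 - 27*s + 135) ds = 540.
On [3, 5], v = -2*s - 2 is on top; that piece has area ∫[3,5] (-(3*s^3 - 15*s^2 - 27*s + 135)) ds = 28.
Total enclosed area = 540 + 28 = 568.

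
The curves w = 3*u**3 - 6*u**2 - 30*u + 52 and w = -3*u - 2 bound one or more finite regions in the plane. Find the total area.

443/2

Set the curves equal: 3*u**3 - 6*u**2 - 30*u + 52 = -3*u - 2, so 3*u**3 - 6*u**2 - 27*u + 54 = 0, which factors as 3*(u - 3)*(u - 2)*(u + 3) = 0. The curves meet at u = -3, 2, 3.
On [-3, 2], w = 3*u**3 - 6*u**2 - 30*u + 52 is on top; that piece has area ∫[-3,2] (3*u**3 - 6*u**2 - 27*u + 54) du = 875/4.
On [2, 3], w = -3*u - 2 is on top; that piece has area ∫[2,3] (-(3*u**3 - 6*u**2 - 27*u + 54)) du = 11/4.
Total enclosed area = 875/4 + 11/4 = 443/2.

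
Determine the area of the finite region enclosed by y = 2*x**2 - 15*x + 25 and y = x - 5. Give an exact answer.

Set the curves equal: 2*x**2 - 15*x + 25 = x - 5, so 2*x**2 - 16*x + 30 = 0, which factors as 2*(x - 5)*(x - 3) = 0. The curves meet at x = 3, 5.
On [3, 5], y = x - 5 is on top; that piece has area ∫[3,5] (-(2*x**2 - 16*x + 30)) dx = 8/3.

8/3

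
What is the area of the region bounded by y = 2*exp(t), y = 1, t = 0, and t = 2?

On [0, 2], (2*exp(t)) - (1) = 2*exp(t) - 1 is ≥ 0 throughout, so the area is a single integral of |2*exp(t) - 1|.
∫[0,2] (2*exp(t) - 1) dt = -4 + 2*exp(2).

-4 + 2*exp(2)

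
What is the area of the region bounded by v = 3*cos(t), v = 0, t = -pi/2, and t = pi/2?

On [-pi/2, pi/2], (3*cos(t)) - (0) = 3*cos(t) is ≥ 0 throughout, so the area is a single integral of |3*cos(t)|.
∫[-pi/2,pi/2] (3*cos(t)) dt = 6.

6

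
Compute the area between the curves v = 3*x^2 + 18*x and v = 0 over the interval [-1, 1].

18

The difference (3*x^2 + 18*x) - (0) = 3*x^2 + 18*x changes sign at x = 0 inside [-1, 1], so split the integral there.
∫[-1,0] (3*x^2 + 18*x) dx = -8; the area of that piece is 8.
∫[0,1] (3*x^2 + 18*x) dx = 10.
Total area = 8 + 10 = 18.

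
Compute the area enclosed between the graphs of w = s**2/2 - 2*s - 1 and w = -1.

Set the curves equal: s**2/2 - 2*s - 1 = -1, so s**2/2 - 2*s = 0, which factors as s*(s - 4)/2 = 0. The curves meet at s = 0, 4.
On [0, 4], w = -1 is on top; that piece has area ∫[0,4] (-(s**2/2 - 2*s)) ds = 16/3.

16/3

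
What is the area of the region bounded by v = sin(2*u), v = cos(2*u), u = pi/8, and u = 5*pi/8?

sqrt(2)

On [pi/8, 5*pi/8], (sin(2*u)) - (cos(2*u)) = sin(2*u) - cos(2*u) is ≥ 0 throughout, so the area is a single integral of |sin(2*u) - cos(2*u)|.
∫[pi/8,5*pi/8] (sin(2*u) - cos(2*u)) du = sqrt(2).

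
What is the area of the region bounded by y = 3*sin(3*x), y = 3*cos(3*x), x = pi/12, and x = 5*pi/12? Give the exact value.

2*sqrt(2)

On [pi/12, 5*pi/12], (3*sin(3*x)) - (3*cos(3*x)) = 3*sin(3*x) - 3*cos(3*x) is ≥ 0 throughout, so the area is a single integral of |3*sin(3*x) - 3*cos(3*x)|.
∫[pi/12,5*pi/12] (3*sin(3*x) - 3*cos(3*x)) dx = 2*sqrt(2).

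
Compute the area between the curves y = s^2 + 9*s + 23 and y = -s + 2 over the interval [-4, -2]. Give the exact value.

The difference (s^2 + 9*s + 23) - (-s + 2) = s^2 + 10*s + 21 changes sign at s = -3 inside [-4, -2], so split the integral there.
∫[-4,-3] (s^2 + 10*s + 21) ds = -5/3; the area of that piece is 5/3.
∫[-3,-2] (s^2 + 10*s + 21) ds = 7/3.
Total area = 5/3 + 7/3 = 4.

4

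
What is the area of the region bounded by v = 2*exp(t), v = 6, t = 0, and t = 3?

The difference (2*exp(t)) - (6) = 2*exp(t) - 6 changes sign at t = log(3) inside [0, 3], so split the integral there.
∫[0,log(3)] (2*exp(t) - 6) dt = 4 - log(729); the area of that piece is -4 + log(729).
∫[log(3),3] (2*exp(t) - 6) dt = -24 + 6*log(3) + 2*exp(3).
Total area = (-4 + log(729)) + (-24 + 6*log(3) + 2*exp(3)) = -28 + 12*log(3) + 2*exp(3).

-28 + 12*log(3) + 2*exp(3)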